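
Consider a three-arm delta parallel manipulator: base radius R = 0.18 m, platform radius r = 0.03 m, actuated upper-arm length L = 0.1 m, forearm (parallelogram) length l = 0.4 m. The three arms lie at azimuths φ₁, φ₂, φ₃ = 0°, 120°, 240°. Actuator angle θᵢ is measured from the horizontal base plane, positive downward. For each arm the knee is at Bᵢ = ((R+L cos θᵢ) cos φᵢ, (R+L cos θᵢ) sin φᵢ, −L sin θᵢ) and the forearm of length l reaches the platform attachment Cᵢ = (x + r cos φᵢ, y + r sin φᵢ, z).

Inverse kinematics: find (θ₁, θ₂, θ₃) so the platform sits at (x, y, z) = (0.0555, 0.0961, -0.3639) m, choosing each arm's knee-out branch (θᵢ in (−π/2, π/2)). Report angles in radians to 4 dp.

arm 1 (φ=0.0°): x'=0.0555, y'=0.0961
  A=0.0945, B=-0.3639, C=(l²−L²−A²−y'²−z²)/(2L)=-0.0029
  √(A²+B²)=0.3760;  θ1 = -1.3167+1.5786 ≈ 0.2619
φ2=120.0° → target in arm frame (0.0555, -0.0961)
  A cos θ + B sin θ = C:  0.0945·cos θ + -0.3639·sin θ = -0.0030
  √(A²+B²)=0.3760;  θ2 = -1.3167+1.5787 ≈ 0.2621
arm 3 (φ=240.0°): x'=-0.1110, y'=0.0000
  A cos θ + B sin θ = C:  0.2610·cos θ + -0.3639·sin θ = -0.2527
  θ3 = atan2(B,A) + arccos(C/0.4478) = 1.2216

θ₁ = 0.2619, θ₂ = 0.2621, θ₃ = 1.2216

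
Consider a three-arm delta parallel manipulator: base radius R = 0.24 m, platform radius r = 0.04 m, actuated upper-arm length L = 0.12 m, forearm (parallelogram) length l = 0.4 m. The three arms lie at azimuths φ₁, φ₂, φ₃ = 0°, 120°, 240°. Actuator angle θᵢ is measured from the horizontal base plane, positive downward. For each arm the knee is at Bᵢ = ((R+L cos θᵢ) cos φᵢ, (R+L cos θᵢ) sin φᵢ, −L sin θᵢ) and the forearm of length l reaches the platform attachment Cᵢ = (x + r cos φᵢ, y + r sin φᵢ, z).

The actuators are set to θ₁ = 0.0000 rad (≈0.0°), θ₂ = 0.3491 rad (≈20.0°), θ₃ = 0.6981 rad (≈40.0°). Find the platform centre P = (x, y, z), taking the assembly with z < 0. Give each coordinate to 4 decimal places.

arm 1 at φ=0.0°: e+L cos θ1 = 0.3200;  O1 = (0.3200, 0.0000, 0.0000)
arm 2 at φ=120.0°: e+L cos θ2 = 0.3128;  O2 = (-0.1564, 0.2709, -0.0410)
φ3=240.0°: virtual centre (-0.1460, -0.2528, -0.0771), radius l
|O₂|²−|O₁|² = -0.0029;  |O₃|²−|O₁|² = -0.0112
plane₁₂: -0.9528x+0.5417y+-0.0821z = -0.0029
det = 0.9866;  x = 0.0076+-0.1268z,  y = 0.0081+-0.0714z
into |P−O₁|² = l²: 1.0212z² + 0.0780z + -0.0624 = 0;  Δ = 0.2609;  z = -0.2883 or 0.2119 → z<0 root = -0.2883
x = 0.0442, y = 0.0287

(0.0442, 0.0287, -0.2883)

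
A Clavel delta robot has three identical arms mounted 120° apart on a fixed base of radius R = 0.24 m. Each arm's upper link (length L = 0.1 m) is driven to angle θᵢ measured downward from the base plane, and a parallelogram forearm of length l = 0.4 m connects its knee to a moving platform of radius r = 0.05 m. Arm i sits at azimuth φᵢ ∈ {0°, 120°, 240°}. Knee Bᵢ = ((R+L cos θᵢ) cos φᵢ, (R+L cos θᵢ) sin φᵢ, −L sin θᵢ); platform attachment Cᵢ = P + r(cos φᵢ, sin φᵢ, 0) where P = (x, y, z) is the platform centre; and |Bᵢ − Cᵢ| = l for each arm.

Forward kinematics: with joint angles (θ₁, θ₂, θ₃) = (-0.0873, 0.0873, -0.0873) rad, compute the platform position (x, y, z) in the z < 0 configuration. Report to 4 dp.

O1 = (0.2896·cos0.0°, 0.2896·sin0.0°, 0.0087) = (0.2896, 0.0000, 0.0087)
φ2=120.0°: virtual centre (-0.1448, 0.2508, -0.0087), radius l
φ3=240.0°: virtual centre (-0.1448, -0.2508, 0.0087), radius l
eliminate P² terms by subtracting sphere 1 from 2 and 3
plane₁₂: -0.8689x+0.5016y+-0.0349z = 0.0000
det = 0.8717;  x = 0.0000+-0.0201z,  y = 0.0000+0.0348z
into |P−O₁|² = l²: 1.0016z² + -0.0058z + -0.0760 = 0;  Δ = 0.3047;  z = -0.2727 or 0.2785 → z<0 root = -0.2727
x = 0.0055, y = -0.0095

(0.0055, -0.0095, -0.2727)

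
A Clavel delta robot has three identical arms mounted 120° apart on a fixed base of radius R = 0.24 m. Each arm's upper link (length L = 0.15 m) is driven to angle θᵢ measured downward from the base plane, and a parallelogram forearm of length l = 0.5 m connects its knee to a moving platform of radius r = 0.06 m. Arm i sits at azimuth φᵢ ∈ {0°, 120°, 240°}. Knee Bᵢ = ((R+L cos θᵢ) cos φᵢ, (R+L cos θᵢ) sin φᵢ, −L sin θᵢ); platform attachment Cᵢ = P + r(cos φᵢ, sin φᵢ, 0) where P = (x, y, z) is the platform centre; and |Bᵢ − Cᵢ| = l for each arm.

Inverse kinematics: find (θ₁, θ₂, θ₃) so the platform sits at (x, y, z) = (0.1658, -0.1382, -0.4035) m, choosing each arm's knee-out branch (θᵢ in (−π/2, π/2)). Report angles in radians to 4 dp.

θ₁ = -0.3489, θ₂ = 1.3091, θ₃ = 0.3493

φ1=0.0° → target in arm frame (0.1658, -0.1382)
  A=0.0142, B=-0.4035, C=(l²−L²−A²−y'²−z²)/(2L)=0.1513
  √(A²+B²)=0.4037;  θ1 = -1.5356+1.1867 ≈ -0.3489
rotate P by −φ2: (-0.2026, -0.0745, -0.4035)
  A=0.3826, B=-0.4035, C=(l²−L²−A²−y'²−z²)/(2L)=-0.2908
  θ2 = atan2(B,A) + arccos(C/0.5560) = 1.3091
arm 3 (φ=240.0°): x'=0.0368, y'=0.2127
  A=0.1432, B=-0.4035, C=(l²−L²−A²−y'²−z²)/(2L)=-0.0035
  θ3 = atan2(B,A) + arccos(C/0.4282) = 0.3493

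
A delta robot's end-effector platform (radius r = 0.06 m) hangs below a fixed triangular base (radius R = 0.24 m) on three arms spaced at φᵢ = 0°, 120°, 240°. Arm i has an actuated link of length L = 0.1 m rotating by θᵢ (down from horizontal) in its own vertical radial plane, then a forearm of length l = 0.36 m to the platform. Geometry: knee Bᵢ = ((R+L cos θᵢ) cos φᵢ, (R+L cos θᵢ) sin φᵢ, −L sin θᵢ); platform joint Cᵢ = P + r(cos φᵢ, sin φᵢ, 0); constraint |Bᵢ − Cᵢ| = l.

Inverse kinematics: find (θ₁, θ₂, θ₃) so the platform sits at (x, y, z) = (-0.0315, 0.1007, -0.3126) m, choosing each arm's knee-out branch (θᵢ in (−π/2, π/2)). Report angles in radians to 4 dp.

φ1=0.0° → target in arm frame (-0.0315, 0.1007)
  e−x'=0.2115;  (l²−L²−(e−x')²−y'²−z²)/2L = -0.1650
  γ=atan2(-0.3126,0.2115)=-0.9760;  ψ=arccos(-0.4371)=2.0231;  θ1=γ+ψ≈1.0472
arm 2 (φ=120.0°): x'=0.1030, y'=-0.0231
  A=0.0770, B=-0.3126, C=(l²−L²−A²−y'²−z²)/(2L)=0.0771
  √(A²+B²)=0.3220;  θ2 = -1.3292+1.3291 ≈ -0.0001
rotate P by −φ3: (-0.0715, -0.0776, -0.3126)
  A=0.2515, B=-0.3126, C=(l²−L²−A²−y'²−z²)/(2L)=-0.2369
  θ3 = atan2(B,A) + arccos(C/0.4012) = 1.3090

θ₁ = 1.0472, θ₂ = -0.0001, θ₃ = 1.3090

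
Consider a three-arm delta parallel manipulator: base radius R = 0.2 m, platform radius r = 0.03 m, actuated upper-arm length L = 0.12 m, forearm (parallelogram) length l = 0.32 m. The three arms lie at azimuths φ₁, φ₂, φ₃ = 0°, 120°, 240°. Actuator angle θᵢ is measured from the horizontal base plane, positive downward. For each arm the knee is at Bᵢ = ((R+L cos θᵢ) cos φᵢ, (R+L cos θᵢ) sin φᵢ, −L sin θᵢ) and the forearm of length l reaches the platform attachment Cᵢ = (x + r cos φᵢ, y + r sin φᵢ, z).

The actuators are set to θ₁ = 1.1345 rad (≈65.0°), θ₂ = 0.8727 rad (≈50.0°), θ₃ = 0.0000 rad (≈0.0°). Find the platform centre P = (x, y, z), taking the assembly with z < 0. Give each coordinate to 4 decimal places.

centre 1 = (0.2207·cos0.0°, 0.2207·sin0.0°, -0.1088) = (0.2207, 0.0000, -0.1088)
arm 2 at φ=120.0°: ρ2 = 0.2471;  centre 2 = (-0.1236, 0.2140, -0.0919)
φ3=240.0°: virtual centre (-0.1450, -0.2511, 0.0000), radius l
eliminate P² terms by subtracting sphere 1 from 2 and 3
[-0.6886 0.4280 0.0337]·P = 0.0090;  [-0.7314 -0.5023 0.2175]·P = 0.0236
Cramer: x(z) = -0.0222+0.1670z;  y(z) = -0.0146+0.1899z
sphere 1 gives Az²+Bz+C=0 with A=1.0639, B=0.1309, C=-0.0314;  B²−4AC=0.1507;  roots -0.2439, 0.1209;  negative root z = -0.2439
x = -0.0629, y = -0.0610

(-0.0629, -0.0610, -0.2439)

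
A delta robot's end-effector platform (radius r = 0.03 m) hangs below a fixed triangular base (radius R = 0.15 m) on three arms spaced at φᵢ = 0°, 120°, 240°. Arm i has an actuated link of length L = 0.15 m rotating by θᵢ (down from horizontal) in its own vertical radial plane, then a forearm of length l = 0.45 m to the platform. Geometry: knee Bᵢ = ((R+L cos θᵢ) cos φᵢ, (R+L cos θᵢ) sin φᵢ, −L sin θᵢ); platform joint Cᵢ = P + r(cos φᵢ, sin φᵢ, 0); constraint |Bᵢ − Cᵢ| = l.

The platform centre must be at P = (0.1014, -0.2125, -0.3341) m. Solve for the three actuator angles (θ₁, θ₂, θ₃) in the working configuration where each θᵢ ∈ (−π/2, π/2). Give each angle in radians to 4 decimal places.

rotate P by −φ1: (0.1014, -0.2125, -0.3341)
  A=0.0186, B=-0.3341, C=(l²−L²−A²−y'²−z²)/(2L)=0.0762
  √(A²+B²)=0.3346;  θ1 = -1.5152+1.3409 ≈ -0.1743
rotate P by −φ2: (-0.2347, 0.0184, -0.3341)
  A cos θ + B sin θ = C:  0.3547·cos θ + -0.3341·sin θ = -0.1927
  θ2 = atan2(B,A) + arccos(C/0.4873) = 1.2218
arm 3 (φ=240.0°): x'=0.1333, y'=0.1941
  A=-0.0133, B=-0.3341, C=(l²−L²−A²−y'²−z²)/(2L)=0.1018
  θ3 = atan2(B,A) + arccos(C/0.3344) = -0.3492

θ₁ = -0.1743, θ₂ = 1.2218, θ₃ = -0.3492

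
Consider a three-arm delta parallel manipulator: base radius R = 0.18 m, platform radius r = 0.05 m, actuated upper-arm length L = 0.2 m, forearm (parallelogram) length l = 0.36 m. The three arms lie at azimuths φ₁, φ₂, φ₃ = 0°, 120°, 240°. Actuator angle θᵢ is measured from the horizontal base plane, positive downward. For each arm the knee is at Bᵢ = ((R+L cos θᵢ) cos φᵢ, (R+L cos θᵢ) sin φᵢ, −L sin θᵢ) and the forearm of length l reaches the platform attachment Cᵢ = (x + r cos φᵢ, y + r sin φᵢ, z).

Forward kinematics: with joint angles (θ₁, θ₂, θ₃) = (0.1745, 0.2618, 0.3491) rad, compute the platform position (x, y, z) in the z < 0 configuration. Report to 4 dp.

φ1=0.0°: virtual centre (0.3270, 0.0000, -0.0347), radius l
arm 2 at φ=120.0°: ρ2 = 0.3232;  O2 = (-0.1616, 0.2799, -0.0518)
O3 = (0.3179·cos240.0°, 0.3179·sin240.0°, -0.0684) = (-0.1590, -0.2753, -0.0684)
|O₂|²−|O₁|² = -0.0010;  |O₃|²−|O₁|² = -0.0023
linear system: -0.9771x+0.5598y = -0.0010−-0.0341z; -0.9719x+-0.5507y = -0.0023−-0.0674z
Cramer: x(z) = 0.0017-0.0522z;  y(z) = 0.0012-0.0302z
quadratic in z: (1.0036)z²+(0.1033)z+(-0.0226)=0, √Δ=0.3185 → z ∈ {-0.2101, 0.1072}; z = -0.2101 (taking z<0)
x = 0.0127, y = 0.0076

(0.0127, 0.0076, -0.2101)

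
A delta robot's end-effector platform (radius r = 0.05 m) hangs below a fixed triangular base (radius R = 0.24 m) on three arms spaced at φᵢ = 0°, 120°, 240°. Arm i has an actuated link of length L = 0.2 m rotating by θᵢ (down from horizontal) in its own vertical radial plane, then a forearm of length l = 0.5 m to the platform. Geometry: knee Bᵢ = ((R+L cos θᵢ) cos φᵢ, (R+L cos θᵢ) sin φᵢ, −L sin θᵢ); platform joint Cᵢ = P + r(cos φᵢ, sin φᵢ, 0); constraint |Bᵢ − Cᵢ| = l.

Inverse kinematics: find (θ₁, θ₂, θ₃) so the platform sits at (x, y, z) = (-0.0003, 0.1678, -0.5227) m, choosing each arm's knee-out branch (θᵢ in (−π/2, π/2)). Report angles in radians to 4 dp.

φ1=0.0° → target in arm frame (-0.0003, 0.1678)
  e−x'=0.1903;  (l²−L²−(e−x')²−y'²−z²)/2L = -0.3190
  θ1 = atan2(B,A) + arccos(C/0.5563) = 0.9598
arm 2 (φ=120.0°): x'=0.1455, y'=-0.0836
  A cos θ + B sin θ = C:  0.0445·cos θ + -0.5227·sin θ = -0.1805
  θ2 = atan2(B,A) + arccos(C/0.5246) = 0.4362
φ3=240.0° → target in arm frame (-0.1452, -0.0842)
  A cos θ + B sin θ = C:  0.3352·cos θ + -0.5227·sin θ = -0.4566
  γ=atan2(-0.5227,0.3352)=-1.0006;  ψ=arccos(-0.7353)=2.3970;  θ3=γ+ψ≈1.3963

θ₁ = 0.9598, θ₂ = 0.4362, θ₃ = 1.3963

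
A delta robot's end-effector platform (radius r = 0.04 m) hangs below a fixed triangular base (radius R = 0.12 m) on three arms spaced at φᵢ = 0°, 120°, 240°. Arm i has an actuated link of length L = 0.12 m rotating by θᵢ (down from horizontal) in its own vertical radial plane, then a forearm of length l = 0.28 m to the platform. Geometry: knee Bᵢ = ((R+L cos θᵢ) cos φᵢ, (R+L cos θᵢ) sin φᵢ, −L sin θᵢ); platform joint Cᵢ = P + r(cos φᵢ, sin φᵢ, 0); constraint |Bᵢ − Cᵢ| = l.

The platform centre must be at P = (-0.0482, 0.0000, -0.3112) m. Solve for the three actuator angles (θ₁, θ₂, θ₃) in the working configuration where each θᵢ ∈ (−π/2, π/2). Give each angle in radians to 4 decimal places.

φ1=0.0° → target in arm frame (-0.0482, 0.0000)
  A=0.1282, B=-0.3112, C=(l²−L²−A²−y'²−z²)/(2L)=-0.2053
  √(A²+B²)=0.3366;  θ1 = -1.1800+2.2270 ≈ 1.0469
φ2=120.0° → target in arm frame (0.0241, 0.0417)
  A cos θ + B sin θ = C:  0.0559·cos θ + -0.3112·sin θ = -0.1571
  θ2 = atan2(B,A) + arccos(C/0.3162) = 0.6978
φ3=240.0° → target in arm frame (0.0241, -0.0417)
  e−x'=0.0559;  (l²−L²−(e−x')²−y'²−z²)/2L = -0.1571
  θ3 = atan2(B,A) + arccos(C/0.3162) = 0.6978

θ₁ = 1.0469, θ₂ = 0.6978, θ₃ = 0.6978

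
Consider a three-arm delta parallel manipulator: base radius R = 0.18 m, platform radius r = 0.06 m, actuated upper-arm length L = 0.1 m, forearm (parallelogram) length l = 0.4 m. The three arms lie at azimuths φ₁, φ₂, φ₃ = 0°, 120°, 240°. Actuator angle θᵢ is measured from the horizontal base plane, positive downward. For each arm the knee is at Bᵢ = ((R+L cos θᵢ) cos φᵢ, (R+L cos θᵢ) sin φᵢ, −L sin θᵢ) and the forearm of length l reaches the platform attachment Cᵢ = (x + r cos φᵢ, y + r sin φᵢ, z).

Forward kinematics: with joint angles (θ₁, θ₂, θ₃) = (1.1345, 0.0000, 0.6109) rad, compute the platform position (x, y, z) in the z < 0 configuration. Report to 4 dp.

arm 1 at φ=0.0°: e+L cos θ1 = 0.1623;  O1 = (0.1623, 0.0000, -0.0906)
O2 = (0.2200·cos120.0°, 0.2200·sin120.0°, 0.0000) = (-0.1100, 0.1905, 0.0000)
O3 = (0.2019·cos240.0°, 0.2019·sin240.0°, -0.0574) = (-0.1010, -0.1749, -0.0574)
|O₂|²−|O₁|² = 0.0139;  |O₃|²−|O₁|² = 0.0095
linear system: -0.5445x+0.3811y = 0.0139−0.1813z; -0.5264x+-0.3497y = 0.0095−0.0665z
det = 0.3910;  x = -0.0217+0.2270z,  y = 0.0054+-0.1514z
sphere 1 gives Az²+Bz+C=0 with A=1.0744, B=0.0961, C=-0.1179;  B²−4AC=0.5161;  roots -0.3790, 0.2896;  negative root z = -0.3790
x = -0.1077, y = 0.0628

(-0.1077, 0.0628, -0.3790)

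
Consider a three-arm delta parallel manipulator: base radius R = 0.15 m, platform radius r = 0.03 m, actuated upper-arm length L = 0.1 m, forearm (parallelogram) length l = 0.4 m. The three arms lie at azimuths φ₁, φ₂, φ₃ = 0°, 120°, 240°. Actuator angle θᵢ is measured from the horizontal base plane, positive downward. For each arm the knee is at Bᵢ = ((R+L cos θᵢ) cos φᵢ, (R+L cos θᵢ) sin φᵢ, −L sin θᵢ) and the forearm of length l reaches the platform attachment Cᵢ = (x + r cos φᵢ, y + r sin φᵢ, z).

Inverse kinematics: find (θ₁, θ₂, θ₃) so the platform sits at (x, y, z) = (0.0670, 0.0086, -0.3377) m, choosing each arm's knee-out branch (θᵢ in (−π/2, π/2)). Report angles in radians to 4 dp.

θ₁ = -0.3493, θ₂ = 0.2617, θ₃ = 0.3488

rotate P by −φ1: (0.0670, 0.0086, -0.3377)
  e−x'=0.0530;  (l²−L²−(e−x')²−y'²−z²)/2L = 0.1654
  γ=atan2(-0.3377,0.0530)=-1.4151;  ψ=arccos(0.4838)=1.0658;  θ1=γ+ψ≈-0.3493
arm 2 (φ=120.0°): x'=-0.0261, y'=-0.0623
  A cos θ + B sin θ = C:  0.1461·cos θ + -0.3377·sin θ = 0.0537
  √(A²+B²)=0.3679;  θ2 = -1.1626+1.4243 ≈ 0.2617
φ3=240.0° → target in arm frame (-0.0409, 0.0537)
  A cos θ + B sin θ = C:  0.1609·cos θ + -0.3377·sin θ = 0.0358
  θ3 = atan2(B,A) + arccos(C/0.3741) = 0.3488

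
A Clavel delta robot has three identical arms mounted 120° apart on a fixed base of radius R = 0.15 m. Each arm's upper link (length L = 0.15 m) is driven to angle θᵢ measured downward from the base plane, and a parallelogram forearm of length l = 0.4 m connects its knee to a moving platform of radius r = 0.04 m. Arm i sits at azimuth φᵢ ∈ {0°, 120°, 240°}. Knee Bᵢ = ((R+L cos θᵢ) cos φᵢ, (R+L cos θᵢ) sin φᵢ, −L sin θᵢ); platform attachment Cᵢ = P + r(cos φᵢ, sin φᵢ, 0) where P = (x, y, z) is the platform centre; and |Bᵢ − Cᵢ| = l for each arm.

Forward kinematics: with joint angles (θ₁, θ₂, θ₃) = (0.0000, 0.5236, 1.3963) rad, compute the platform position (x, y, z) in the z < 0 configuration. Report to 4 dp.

(0.1532, 0.1398, -0.3592)

arm 1 at φ=0.0°: (R−r)+L cos θ1 = 0.2600;  O1 = (0.2600, 0.0000, 0.0000)
φ2=120.0°: virtual centre (-0.1200, 0.2078, -0.0750), radius l
O3 = (0.1360·cos240.0°, 0.1360·sin240.0°, -0.1477) = (-0.0680, -0.1178, -0.1477)
subtract pairs → two planes through P
[-0.7599 0.4155 -0.1500]·P = -0.0044;  [-0.6560 -0.2356 -0.2954]·P = -0.0273
det = 0.4517;  x = 0.0274+-0.3501z,  y = 0.0395+-0.2792z
quadratic in z: (1.2005)z²+(0.1408)z+(-0.1043)=0, √Δ=0.7217 → z ∈ {-0.3592, 0.2419}; z = -0.3592 (taking z<0)
x = 0.1532, y = 0.1398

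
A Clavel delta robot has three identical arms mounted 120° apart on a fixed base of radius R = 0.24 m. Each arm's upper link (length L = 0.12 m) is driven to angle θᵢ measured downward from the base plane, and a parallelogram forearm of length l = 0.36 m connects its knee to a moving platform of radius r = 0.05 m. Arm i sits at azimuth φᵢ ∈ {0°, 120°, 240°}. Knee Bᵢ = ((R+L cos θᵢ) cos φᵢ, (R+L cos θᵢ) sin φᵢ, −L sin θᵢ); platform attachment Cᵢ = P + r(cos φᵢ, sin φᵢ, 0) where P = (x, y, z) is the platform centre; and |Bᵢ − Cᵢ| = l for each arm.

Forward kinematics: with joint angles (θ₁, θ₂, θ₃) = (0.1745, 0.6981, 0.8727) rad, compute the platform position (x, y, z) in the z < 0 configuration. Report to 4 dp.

(0.0539, 0.0153, -0.2752)

S1 = (0.3082·cos0.0°, 0.3082·sin0.0°, -0.0208) = (0.3082, 0.0000, -0.0208)
arm 2 at φ=120.0°: ρ2 = 0.2819;  S2 = (-0.1410, 0.2442, -0.0771)
φ3=240.0°: virtual centre (-0.1336, -0.2313, -0.0919), radius l
eliminate P² terms by subtracting sphere 1 from 2 and 3
linear system: -0.8983x+0.4883y = -0.0100−-0.1126z; -0.8835x+-0.4627y = -0.0156−-0.1422z
Cramer: x(z) = 0.0144-0.1435z;  y(z) = 0.0061-0.0334z
quadratic in z: (1.0217)z²+(0.1255)z+(-0.0428)=0, √Δ=0.4369 → z ∈ {-0.2752, 0.1524}; z = -0.2752 (taking z<0)
x = 0.0539, y = 0.0153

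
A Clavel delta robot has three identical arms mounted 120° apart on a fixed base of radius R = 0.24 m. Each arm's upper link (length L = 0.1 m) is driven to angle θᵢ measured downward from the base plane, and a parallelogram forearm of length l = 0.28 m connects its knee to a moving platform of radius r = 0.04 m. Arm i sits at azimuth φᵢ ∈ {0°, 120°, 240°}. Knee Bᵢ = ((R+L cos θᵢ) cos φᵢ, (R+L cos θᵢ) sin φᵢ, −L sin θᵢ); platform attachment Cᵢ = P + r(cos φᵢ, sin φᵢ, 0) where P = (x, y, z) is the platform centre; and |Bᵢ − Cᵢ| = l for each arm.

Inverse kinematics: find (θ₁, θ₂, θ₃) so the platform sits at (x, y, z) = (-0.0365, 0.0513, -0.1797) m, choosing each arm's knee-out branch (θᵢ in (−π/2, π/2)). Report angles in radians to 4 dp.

φ1=0.0° → target in arm frame (-0.0365, 0.0513)
  A cos θ + B sin θ = C:  0.2365·cos θ + -0.1797·sin θ = -0.1123
  γ=atan2(-0.1797,0.2365)=-0.6498;  ψ=arccos(-0.3780)=1.9584;  θ1=γ+ψ≈1.3087
arm 2 (φ=120.0°): x'=0.0627, y'=0.0060
  A cos θ + B sin θ = C:  0.1373·cos θ + -0.1797·sin θ = 0.0861
  γ=atan2(-0.1797,0.1373)=-0.9183;  ψ=arccos(0.3806)=1.1804;  θ2=γ+ψ≈0.2621
arm 3 (φ=240.0°): x'=-0.0262, y'=-0.0573
  e−x'=0.2262;  (l²−L²−(e−x')²−y'²−z²)/2L = -0.0916
  θ3 = atan2(B,A) + arccos(C/0.2889) = 1.2222

θ₁ = 1.3087, θ₂ = 0.2621, θ₃ = 1.2222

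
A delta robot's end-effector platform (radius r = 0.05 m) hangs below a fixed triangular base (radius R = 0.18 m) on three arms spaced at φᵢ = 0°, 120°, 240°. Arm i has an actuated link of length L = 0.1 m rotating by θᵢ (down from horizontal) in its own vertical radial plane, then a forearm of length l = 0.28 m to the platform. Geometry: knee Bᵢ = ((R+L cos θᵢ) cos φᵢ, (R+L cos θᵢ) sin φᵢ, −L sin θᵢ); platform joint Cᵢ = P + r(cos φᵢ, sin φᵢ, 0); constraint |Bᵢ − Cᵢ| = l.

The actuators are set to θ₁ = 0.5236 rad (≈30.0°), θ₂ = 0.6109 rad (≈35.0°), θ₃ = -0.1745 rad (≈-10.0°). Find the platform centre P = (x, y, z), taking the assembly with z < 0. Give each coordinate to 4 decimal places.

S1 = (0.2166·cos0.0°, 0.2166·sin0.0°, -0.0500) = (0.2166, 0.0000, -0.0500)
arm 2 at φ=120.0°: ρ2 = 0.2119;  S2 = (-0.1060, 0.1835, -0.0574)
arm 3 at φ=240.0°: ρ3 = 0.2285;  S3 = (-0.1142, -0.1979, 0.0174)
subtract pairs → two planes through P
[-0.6451 0.3670 -0.0147]·P = -0.0012;  [-0.6617 -0.3957 0.1347]·P = 0.0031
Cramer: x(z) = -0.0013+0.0876z;  y(z) = -0.0056+0.1940z
into |P−S₁|² = l²: 1.0453z² + 0.0597z + -0.0284 = 0;  Δ = 0.1222;  z = -0.1958 or 0.1387 → z<0 root = -0.1958
x = -0.0185, y = -0.0436

(-0.0185, -0.0436, -0.1958)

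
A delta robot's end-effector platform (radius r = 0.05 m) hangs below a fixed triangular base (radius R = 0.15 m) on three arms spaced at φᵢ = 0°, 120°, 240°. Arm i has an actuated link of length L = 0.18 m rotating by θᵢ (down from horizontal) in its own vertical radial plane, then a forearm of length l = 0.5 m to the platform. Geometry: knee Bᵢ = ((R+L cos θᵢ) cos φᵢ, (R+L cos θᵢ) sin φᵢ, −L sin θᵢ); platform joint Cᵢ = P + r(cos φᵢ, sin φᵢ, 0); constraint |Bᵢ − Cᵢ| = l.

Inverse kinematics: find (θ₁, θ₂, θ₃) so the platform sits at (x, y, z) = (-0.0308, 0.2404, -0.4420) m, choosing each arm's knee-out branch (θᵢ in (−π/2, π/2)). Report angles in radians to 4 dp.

arm 1 (φ=0.0°): x'=-0.0308, y'=0.2404
  A=0.1308, B=-0.4420, C=(l²−L²−A²−y'²−z²)/(2L)=-0.1463
  √(A²+B²)=0.4609;  θ1 = -1.2831+1.8938 ≈ 0.6107
φ2=120.0° → target in arm frame (0.2236, -0.0935)
  e−x'=-0.1236;  (l²−L²−(e−x')²−y'²−z²)/2L = -0.0050
  √(A²+B²)=0.4590;  θ2 = -1.8435+1.5816 ≈ -0.2618
φ3=240.0° → target in arm frame (-0.1928, -0.1469)
  e−x'=0.2928;  (l²−L²−(e−x')²−y'²−z²)/2L = -0.2363
  γ=atan2(-0.4420,0.2928)=-0.9857;  ψ=arccos(-0.4457)=2.0327;  θ3=γ+ψ≈1.0470

θ₁ = 0.6107, θ₂ = -0.2618, θ₃ = 1.0470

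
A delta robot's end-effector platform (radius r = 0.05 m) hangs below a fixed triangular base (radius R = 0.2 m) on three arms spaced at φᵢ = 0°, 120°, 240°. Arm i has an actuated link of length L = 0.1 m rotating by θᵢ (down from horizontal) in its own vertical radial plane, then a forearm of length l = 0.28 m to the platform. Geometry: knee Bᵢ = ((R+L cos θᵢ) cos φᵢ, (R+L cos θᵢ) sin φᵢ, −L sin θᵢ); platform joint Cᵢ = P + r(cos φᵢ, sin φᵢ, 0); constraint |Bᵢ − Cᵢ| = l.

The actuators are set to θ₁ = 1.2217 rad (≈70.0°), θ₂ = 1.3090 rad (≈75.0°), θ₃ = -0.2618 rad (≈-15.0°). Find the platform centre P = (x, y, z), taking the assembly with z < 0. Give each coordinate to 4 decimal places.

arm 1 at φ=0.0°: e+L cos θ1 = 0.1842;  centre 1 = (0.1842, 0.0000, -0.0940)
arm 2 at φ=120.0°: e+L cos θ2 = 0.1759;  centre 2 = (-0.0879, 0.1523, -0.0966)
centre 3 = (0.2466·cos240.0°, 0.2466·sin240.0°, 0.0259) = (-0.1233, -0.2136, 0.0259)
eliminate P² terms by subtracting sphere 1 from 2 and 3
linear system: -0.5443x+0.3046y = -0.0025−-0.0052z; -0.6150x+-0.4271y = 0.0187−0.2397z
Cramer: x(z) = -0.0110+0.1686z;  y(z) = -0.0279+0.3185z
into |P−centre ₁|² = l²: 1.1298z² + 0.1043z + -0.0307 = 0;  Δ = 0.1495;  z = -0.2173 or 0.1249 → z<0 root = -0.2173
x = -0.0477, y = -0.0971

(-0.0477, -0.0971, -0.2173)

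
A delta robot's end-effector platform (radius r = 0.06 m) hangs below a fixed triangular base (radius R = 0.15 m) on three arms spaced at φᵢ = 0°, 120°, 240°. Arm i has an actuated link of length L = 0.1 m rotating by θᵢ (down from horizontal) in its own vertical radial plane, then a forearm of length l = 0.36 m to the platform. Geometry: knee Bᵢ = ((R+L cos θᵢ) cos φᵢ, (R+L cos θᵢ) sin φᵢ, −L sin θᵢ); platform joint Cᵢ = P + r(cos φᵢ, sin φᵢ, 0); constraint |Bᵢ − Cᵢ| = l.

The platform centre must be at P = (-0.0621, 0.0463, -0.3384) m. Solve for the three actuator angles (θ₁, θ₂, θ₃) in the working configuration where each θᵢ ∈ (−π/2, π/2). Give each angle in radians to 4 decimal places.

θ₁ = 0.6980, θ₂ = -0.0003, θ₃ = 0.4362

rotate P by −φ1: (-0.0621, 0.0463, -0.3384)
  e−x'=0.1521;  (l²−L²−(e−x')²−y'²−z²)/2L = -0.1010
  θ1 = atan2(B,A) + arccos(C/0.3710) = 0.6980
φ2=120.0° → target in arm frame (0.0711, 0.0306)
  e−x'=0.0189;  (l²−L²−(e−x')²−y'²−z²)/2L = 0.0190
  √(A²+B²)=0.3389;  θ2 = -1.5151+1.5148 ≈ -0.0003
φ3=240.0° → target in arm frame (-0.0090, -0.0769)
  A=0.0990, B=-0.3384, C=(l²−L²−A²−y'²−z²)/(2L)=-0.0532
  √(A²+B²)=0.3526;  θ3 = -1.2861+1.7223 ≈ 0.4362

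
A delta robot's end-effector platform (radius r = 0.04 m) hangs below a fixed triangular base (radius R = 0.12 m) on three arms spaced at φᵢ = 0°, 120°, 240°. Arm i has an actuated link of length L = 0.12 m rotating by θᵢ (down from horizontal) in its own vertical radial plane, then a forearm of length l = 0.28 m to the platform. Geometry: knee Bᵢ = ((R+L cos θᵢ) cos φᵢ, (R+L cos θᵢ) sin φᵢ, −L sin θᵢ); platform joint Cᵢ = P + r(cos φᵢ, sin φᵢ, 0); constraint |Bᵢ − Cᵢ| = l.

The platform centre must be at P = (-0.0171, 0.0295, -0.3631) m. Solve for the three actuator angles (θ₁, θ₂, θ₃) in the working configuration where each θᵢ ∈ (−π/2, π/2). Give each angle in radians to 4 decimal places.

θ₁ = 1.3089, θ₂ = 1.0470, θ₃ = 1.3084

φ1=0.0° → target in arm frame (-0.0171, 0.0295)
  e−x'=0.0971;  (l²−L²−(e−x')²−y'²−z²)/2L = -0.3256
  √(A²+B²)=0.3759;  θ1 = -1.3095+2.6184 ≈ 1.3089
arm 2 (φ=120.0°): x'=0.0341, y'=0.0001
  A cos θ + B sin θ = C:  0.0459·cos θ + -0.3631·sin θ = -0.2915
  θ2 = atan2(B,A) + arccos(C/0.3660) = 1.0470
arm 3 (φ=240.0°): x'=-0.0170, y'=-0.0296
  e−x'=0.0970;  (l²−L²−(e−x')²−y'²−z²)/2L = -0.3255
  θ3 = atan2(B,A) + arccos(C/0.3758) = 1.3084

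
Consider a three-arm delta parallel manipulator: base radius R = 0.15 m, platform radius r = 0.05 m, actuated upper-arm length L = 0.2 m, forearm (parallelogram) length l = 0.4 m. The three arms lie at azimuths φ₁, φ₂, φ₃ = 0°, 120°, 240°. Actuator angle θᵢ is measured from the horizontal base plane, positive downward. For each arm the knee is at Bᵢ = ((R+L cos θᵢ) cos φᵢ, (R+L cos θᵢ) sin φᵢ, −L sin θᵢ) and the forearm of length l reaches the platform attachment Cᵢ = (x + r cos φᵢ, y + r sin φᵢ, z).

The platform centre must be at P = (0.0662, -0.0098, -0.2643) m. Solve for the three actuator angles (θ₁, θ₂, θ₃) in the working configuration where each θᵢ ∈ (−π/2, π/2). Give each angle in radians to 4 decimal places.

φ1=0.0° → target in arm frame (0.0662, -0.0098)
  e−x'=0.0338;  (l²−L²−(e−x')²−y'²−z²)/2L = 0.1223
  γ=atan2(-0.2643,0.0338)=-1.4436;  ψ=arccos(0.4589)=1.0941;  θ1=γ+ψ≈-0.3495
rotate P by −φ2: (-0.0416, -0.0524, -0.2643)
  A=0.1416, B=-0.2643, C=(l²−L²−A²−y'²−z²)/(2L)=0.0684
  θ2 = atan2(B,A) + arccos(C/0.2998) = 0.2617
φ3=240.0° → target in arm frame (-0.0246, 0.0622)
  e−x'=0.1246;  (l²−L²−(e−x')²−y'²−z²)/2L = 0.0769
  θ3 = atan2(B,A) + arccos(C/0.2922) = 0.1744

θ₁ = -0.3495, θ₂ = 0.2617, θ₃ = 0.1744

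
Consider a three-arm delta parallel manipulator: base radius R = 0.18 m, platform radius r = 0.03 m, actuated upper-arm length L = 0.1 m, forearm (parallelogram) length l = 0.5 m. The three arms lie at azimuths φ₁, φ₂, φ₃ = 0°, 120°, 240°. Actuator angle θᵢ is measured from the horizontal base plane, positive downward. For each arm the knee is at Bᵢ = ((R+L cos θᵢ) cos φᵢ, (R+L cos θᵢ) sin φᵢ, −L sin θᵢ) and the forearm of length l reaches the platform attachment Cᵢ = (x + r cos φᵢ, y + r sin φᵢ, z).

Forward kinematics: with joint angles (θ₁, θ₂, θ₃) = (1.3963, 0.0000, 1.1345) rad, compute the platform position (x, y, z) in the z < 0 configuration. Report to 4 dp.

(-0.1115, 0.1307, -0.4924)

φ1=0.0°: virtual centre (0.1674, 0.0000, -0.0985), radius l
centre 2 = (0.2500·cos120.0°, 0.2500·sin120.0°, 0.0000) = (-0.1250, 0.2165, 0.0000)
arm 3 at φ=240.0°: (R−r)+L cos θ3 = 0.1923;  centre 3 = (-0.0961, -0.1665, -0.0906)
subtract pairs → two planes through P
[-0.5847 0.4330 0.1970]·P = 0.0248;  [-0.5270 -0.3330 0.0157]·P = 0.0075
Cramer: x(z) = -0.0272+0.1712z;  y(z) = 0.0206-0.2237z
into |P−centre ₁|² = l²: 1.0794z² + 0.1212z + -0.2020 = 0;  Δ = 0.8870;  z = -0.4924 or 0.3801 → z<0 root = -0.4924
x = -0.1115, y = 0.1307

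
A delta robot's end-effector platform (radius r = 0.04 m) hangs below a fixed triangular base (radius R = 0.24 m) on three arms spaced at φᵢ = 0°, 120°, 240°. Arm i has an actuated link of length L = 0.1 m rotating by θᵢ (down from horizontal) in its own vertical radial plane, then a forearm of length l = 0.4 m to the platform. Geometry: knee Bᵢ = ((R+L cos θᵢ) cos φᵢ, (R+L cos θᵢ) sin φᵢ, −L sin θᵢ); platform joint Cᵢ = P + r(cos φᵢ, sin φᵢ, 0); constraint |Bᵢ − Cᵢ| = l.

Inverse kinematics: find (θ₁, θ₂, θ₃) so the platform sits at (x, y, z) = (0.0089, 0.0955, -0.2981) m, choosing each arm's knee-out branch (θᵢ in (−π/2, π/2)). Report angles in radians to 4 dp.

φ1=0.0° → target in arm frame (0.0089, 0.0955)
  A cos θ + B sin θ = C:  0.1911·cos θ + -0.2981·sin θ = 0.0775
  √(A²+B²)=0.3541;  θ1 = -1.0007+1.3502 ≈ 0.3495
arm 2 (φ=120.0°): x'=0.0783, y'=-0.0555
  e−x'=0.1217;  (l²−L²−(e−x')²−y'²−z²)/2L = 0.2162
  γ=atan2(-0.2981,0.1217)=-1.1831;  ψ=arccos(0.6714)=0.8347;  θ2=γ+ψ≈-0.3484
rotate P by −φ3: (-0.0872, -0.0400, -0.2981)
  e−x'=0.2872;  (l²−L²−(e−x')²−y'²−z²)/2L = -0.1146
  √(A²+B²)=0.4139;  θ3 = -0.8041+1.8514 ≈ 1.0473

θ₁ = 0.3495, θ₂ = -0.3484, θ₃ = 1.0473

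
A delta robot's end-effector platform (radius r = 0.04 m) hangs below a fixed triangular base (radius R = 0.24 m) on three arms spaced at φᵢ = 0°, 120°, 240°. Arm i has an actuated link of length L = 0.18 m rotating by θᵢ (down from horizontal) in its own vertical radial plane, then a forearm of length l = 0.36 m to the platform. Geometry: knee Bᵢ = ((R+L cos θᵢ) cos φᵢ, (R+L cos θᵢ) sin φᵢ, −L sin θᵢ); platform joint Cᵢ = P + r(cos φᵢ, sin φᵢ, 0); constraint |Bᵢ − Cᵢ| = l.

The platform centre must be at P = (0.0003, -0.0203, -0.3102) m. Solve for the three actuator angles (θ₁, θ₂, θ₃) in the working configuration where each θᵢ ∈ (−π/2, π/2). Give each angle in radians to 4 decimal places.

φ1=0.0° → target in arm frame (0.0003, -0.0203)
  A=0.1997, B=-0.3102, C=(l²−L²−A²−y'²−z²)/(2L)=-0.1092
  γ=atan2(-0.3102,0.1997)=-0.9988;  ψ=arccos(-0.2960)=1.8713;  θ1=γ+ψ≈0.8725
φ2=120.0° → target in arm frame (-0.0177, 0.0099)
  A=0.2177, B=-0.3102, C=(l²−L²−A²−y'²−z²)/(2L)=-0.1292
  θ2 = atan2(B,A) + arccos(C/0.3790) = 0.9600
rotate P by −φ3: (0.0174, 0.0104, -0.3102)
  e−x'=0.1826;  (l²−L²−(e−x')²−y'²−z²)/2L = -0.0902
  γ=atan2(-0.3102,0.1826)=-1.0388;  ψ=arccos(-0.2505)=1.8240;  θ3=γ+ψ≈0.7852

θ₁ = 0.8725, θ₂ = 0.9600, θ₃ = 0.7852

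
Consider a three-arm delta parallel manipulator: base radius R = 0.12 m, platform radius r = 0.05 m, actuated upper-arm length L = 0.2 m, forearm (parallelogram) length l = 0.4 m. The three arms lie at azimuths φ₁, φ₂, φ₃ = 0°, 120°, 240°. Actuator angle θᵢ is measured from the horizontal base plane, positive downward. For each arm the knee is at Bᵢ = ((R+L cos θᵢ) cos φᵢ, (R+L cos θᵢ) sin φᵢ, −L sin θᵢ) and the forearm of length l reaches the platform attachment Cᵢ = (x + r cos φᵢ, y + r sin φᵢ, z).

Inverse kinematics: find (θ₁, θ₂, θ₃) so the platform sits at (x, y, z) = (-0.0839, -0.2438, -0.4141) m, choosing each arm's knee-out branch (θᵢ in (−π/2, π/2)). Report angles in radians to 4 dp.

θ₁ = 1.2218, θ₂ = 1.3965, θ₃ = 0.0875

arm 1 (φ=0.0°): x'=-0.0839, y'=-0.2438
  A cos θ + B sin θ = C:  0.1539·cos θ + -0.4141·sin θ = -0.3365
  √(A²+B²)=0.4418;  θ1 = -1.2150+2.4368 ≈ 1.2218
rotate P by −φ2: (-0.1692, 0.1946, -0.4141)
  A cos θ + B sin θ = C:  0.2392·cos θ + -0.4141·sin θ = -0.3664
  θ2 = atan2(B,A) + arccos(C/0.4782) = 1.3965
arm 3 (φ=240.0°): x'=0.2531, y'=0.0492
  A=-0.1831, B=-0.4141, C=(l²−L²−A²−y'²−z²)/(2L)=-0.2186
  γ=atan2(-0.4141,-0.1831)=-1.9871;  ψ=arccos(-0.4827)=2.0746;  θ3=γ+ψ≈0.0875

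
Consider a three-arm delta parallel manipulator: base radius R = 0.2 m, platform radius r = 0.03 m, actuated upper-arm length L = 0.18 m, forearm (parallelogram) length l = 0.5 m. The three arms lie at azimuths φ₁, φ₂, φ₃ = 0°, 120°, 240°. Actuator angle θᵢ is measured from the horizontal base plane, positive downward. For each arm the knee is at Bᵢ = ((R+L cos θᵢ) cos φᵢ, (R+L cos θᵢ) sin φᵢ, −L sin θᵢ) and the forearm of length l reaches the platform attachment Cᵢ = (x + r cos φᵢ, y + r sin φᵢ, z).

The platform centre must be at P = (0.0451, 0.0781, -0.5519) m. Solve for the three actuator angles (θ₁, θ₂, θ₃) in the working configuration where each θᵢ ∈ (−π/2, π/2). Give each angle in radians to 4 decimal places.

θ₁ = 0.7854, θ₂ = 0.7854, θ₃ = 1.2219

φ1=0.0° → target in arm frame (0.0451, 0.0781)
  A cos θ + B sin θ = C:  0.1249·cos θ + -0.5519·sin θ = -0.3019
  θ1 = atan2(B,A) + arccos(C/0.5659) = 0.7854
arm 2 (φ=120.0°): x'=0.0451, y'=-0.0781
  A=0.1249, B=-0.5519, C=(l²−L²−A²−y'²−z²)/(2L)=-0.3019
  θ2 = atan2(B,A) + arccos(C/0.5659) = 0.7854
φ3=240.0° → target in arm frame (-0.0902, 0.0000)
  A cos θ + B sin θ = C:  0.2602·cos θ + -0.5519·sin θ = -0.4297
  √(A²+B²)=0.6102;  θ3 = -1.1303+2.3521 ≈ 1.2219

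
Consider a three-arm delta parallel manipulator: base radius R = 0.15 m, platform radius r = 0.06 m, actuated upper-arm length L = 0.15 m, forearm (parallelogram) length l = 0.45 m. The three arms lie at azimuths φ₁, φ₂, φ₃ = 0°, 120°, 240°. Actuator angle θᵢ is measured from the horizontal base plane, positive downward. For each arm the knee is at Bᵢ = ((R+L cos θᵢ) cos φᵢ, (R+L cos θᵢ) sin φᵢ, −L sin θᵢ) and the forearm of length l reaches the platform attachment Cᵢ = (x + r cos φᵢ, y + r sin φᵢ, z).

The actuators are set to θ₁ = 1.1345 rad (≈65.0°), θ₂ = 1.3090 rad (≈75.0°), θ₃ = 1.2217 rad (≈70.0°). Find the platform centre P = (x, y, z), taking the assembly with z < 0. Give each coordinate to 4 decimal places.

S1 = (0.1534·cos0.0°, 0.1534·sin0.0°, -0.1359) = (0.1534, 0.0000, -0.1359)
arm 2 at φ=120.0°: (R−r)+L cos θ2 = 0.1288;  S2 = (-0.0644, 0.1116, -0.1449)
S3 = (0.1413·cos240.0°, 0.1413·sin240.0°, -0.1410) = (-0.0707, -0.1224, -0.1410)
eliminate P² terms by subtracting sphere 1 from 2 and 3
plane₁₂: -0.4356x+0.2231y+-0.0179z = -0.0044
Cramer: x(z) = 0.0076-0.0320z;  y(z) = -0.0050+0.0177z
into |P−S₁|² = l²: 1.0013z² + 0.2810z + -0.1627 = 0;  Δ = 0.7308;  z = -0.5672 or 0.2865 → z<0 root = -0.5672
x = 0.0257, y = -0.0150

(0.0257, -0.0150, -0.5672)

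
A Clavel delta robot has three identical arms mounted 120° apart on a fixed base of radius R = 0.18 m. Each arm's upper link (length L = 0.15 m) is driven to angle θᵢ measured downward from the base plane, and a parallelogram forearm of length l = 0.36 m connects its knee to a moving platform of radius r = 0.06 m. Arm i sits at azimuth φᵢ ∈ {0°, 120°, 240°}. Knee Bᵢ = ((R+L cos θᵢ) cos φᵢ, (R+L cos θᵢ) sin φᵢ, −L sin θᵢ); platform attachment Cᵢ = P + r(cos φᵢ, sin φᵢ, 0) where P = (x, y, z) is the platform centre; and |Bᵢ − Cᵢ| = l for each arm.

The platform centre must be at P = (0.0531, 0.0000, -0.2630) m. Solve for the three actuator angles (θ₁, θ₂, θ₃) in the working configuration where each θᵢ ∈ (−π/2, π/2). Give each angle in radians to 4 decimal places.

θ₁ = -0.1744, θ₂ = 0.3489, θ₃ = 0.3489

arm 1 (φ=0.0°): x'=0.0531, y'=0.0000
  e−x'=0.0669;  (l²−L²−(e−x')²−y'²−z²)/2L = 0.1115
  γ=atan2(-0.2630,0.0669)=-1.3217;  ψ=arccos(0.4109)=1.1473;  θ1=γ+ψ≈-0.1744
φ2=120.0° → target in arm frame (-0.0265, -0.0460)
  e−x'=0.1465;  (l²−L²−(e−x')²−y'²−z²)/2L = 0.0478
  γ=atan2(-0.2630,0.1465)=-1.0624;  ψ=arccos(0.1588)=1.4114;  θ2=γ+ψ≈0.3489
φ3=240.0° → target in arm frame (-0.0266, 0.0460)
  e−x'=0.1466;  (l²−L²−(e−x')²−y'²−z²)/2L = 0.0478
  θ3 = atan2(B,A) + arccos(C/0.3011) = 0.3489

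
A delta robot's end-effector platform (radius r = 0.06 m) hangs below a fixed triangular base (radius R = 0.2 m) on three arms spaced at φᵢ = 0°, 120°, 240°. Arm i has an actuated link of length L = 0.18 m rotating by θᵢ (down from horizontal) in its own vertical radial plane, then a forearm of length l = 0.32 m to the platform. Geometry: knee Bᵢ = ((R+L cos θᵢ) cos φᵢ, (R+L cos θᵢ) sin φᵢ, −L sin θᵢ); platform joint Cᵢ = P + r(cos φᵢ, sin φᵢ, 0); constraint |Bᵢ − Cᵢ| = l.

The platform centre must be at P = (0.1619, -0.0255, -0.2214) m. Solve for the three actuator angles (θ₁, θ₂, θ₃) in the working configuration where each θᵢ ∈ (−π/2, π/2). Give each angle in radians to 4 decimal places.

θ₁ = -0.3491, θ₂ = 1.3089, θ₃ = 1.1343

rotate P by −φ1: (0.1619, -0.0255, -0.2214)
  A=-0.0219, B=-0.2214, C=(l²−L²−A²−y'²−z²)/(2L)=0.0551
  θ1 = atan2(B,A) + arccos(C/0.2225) = -0.3491
arm 2 (φ=120.0°): x'=-0.1030, y'=-0.1275
  A cos θ + B sin θ = C:  0.2430·cos θ + -0.2214·sin θ = -0.1509
  θ2 = atan2(B,A) + arccos(C/0.3288) = 1.3089
rotate P by −φ3: (-0.0589, 0.1530, -0.2214)
  A=0.1989, B=-0.2214, C=(l²−L²−A²−y'²−z²)/(2L)=-0.1166
  γ=atan2(-0.2214,0.1989)=-0.8390;  ψ=arccos(-0.3917)=1.9732;  θ3=γ+ψ≈1.1343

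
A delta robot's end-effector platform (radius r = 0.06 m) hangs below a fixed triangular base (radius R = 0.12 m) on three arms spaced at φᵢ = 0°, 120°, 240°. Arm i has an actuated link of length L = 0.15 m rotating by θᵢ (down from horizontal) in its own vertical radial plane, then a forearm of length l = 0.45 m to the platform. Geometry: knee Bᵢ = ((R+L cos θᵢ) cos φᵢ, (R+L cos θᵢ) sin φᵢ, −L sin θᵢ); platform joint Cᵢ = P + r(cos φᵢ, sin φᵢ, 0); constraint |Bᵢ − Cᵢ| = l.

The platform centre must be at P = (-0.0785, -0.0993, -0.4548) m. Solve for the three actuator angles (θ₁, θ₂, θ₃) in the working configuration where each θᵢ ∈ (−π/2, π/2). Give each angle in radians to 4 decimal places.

θ₁ = 0.6982, θ₂ = 0.6112, θ₃ = 0.0876

φ1=0.0° → target in arm frame (-0.0785, -0.0993)
  A cos θ + B sin θ = C:  0.1385·cos θ + -0.4548·sin θ = -0.1863
  γ=atan2(-0.4548,0.1385)=-1.2752;  ψ=arccos(-0.3918)=1.9734;  θ1=γ+ψ≈0.6982
φ2=120.0° → target in arm frame (-0.0467, 0.1176)
  A cos θ + B sin θ = C:  0.1067·cos θ + -0.4548·sin θ = -0.1736
  √(A²+B²)=0.4672;  θ2 = -1.3403+1.9515 ≈ 0.6112
arm 3 (φ=240.0°): x'=0.1252, y'=-0.0183
  A=-0.0652, B=-0.4548, C=(l²−L²−A²−y'²−z²)/(2L)=-0.1048
  γ=atan2(-0.4548,-0.0652)=-1.7133;  ψ=arccos(-0.2281)=1.8009;  θ3=γ+ψ≈0.0876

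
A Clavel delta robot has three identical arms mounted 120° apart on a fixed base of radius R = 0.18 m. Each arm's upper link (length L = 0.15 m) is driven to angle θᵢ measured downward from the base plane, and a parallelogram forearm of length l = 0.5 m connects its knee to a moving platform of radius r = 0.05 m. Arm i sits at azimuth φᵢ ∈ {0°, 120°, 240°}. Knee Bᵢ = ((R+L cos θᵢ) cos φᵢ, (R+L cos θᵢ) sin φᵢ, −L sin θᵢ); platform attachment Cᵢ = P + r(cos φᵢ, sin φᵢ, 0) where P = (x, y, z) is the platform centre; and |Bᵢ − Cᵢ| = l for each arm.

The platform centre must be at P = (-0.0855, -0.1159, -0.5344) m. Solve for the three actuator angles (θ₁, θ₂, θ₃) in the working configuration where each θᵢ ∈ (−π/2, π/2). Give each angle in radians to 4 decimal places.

θ₁ = 1.1343, θ₂ = 1.0473, θ₃ = 0.3489

rotate P by −φ1: (-0.0855, -0.1159, -0.5344)
  A cos θ + B sin θ = C:  0.2155·cos θ + -0.5344·sin θ = -0.3932
  γ=atan2(-0.5344,0.2155)=-1.1875;  ψ=arccos(-0.6824)=2.3218;  θ1=γ+ψ≈1.1343
arm 2 (φ=120.0°): x'=-0.0576, y'=0.1320
  e−x'=0.1876;  (l²−L²−(e−x')²−y'²−z²)/2L = -0.3690
  θ2 = atan2(B,A) + arccos(C/0.5664) = 1.0473
rotate P by −φ3: (0.1431, -0.0161, -0.5344)
  A cos θ + B sin θ = C:  -0.0131·cos θ + -0.5344·sin θ = -0.1950
  √(A²+B²)=0.5346;  θ3 = -1.5953+1.9443 ≈ 0.3489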